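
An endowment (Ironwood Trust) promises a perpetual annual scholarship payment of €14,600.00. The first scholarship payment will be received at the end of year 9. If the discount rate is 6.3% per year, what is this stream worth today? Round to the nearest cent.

Value at end of year 8: C / r = €14,600.00 / 0.063 = €231,746.0317
Discount to today: PV = €231,746.0317 / (1 + 0.063)^8 = €231,746.0317 / 1.630295 = €142,149.78

€142149.78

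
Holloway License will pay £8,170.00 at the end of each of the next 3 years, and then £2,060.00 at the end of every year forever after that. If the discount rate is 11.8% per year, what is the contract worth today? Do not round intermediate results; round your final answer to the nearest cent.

PV of 3-year annuity: £8,170.00 × [1 − (1+0.118)^−3] / 0.118 = 19690.59903
Perpetuity value at year 3: £2,060.00 / 0.118 = 17457.62712
PV of perpetuity: 17457.62712 / (1+0.118)^3 = 12492.80043
Total PV = 19690.59903 + 12492.80043 = 32183.39947

£32183.40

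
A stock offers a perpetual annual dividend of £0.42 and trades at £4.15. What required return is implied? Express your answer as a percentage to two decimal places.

P = C/r ⇒ r = C/P = £0.42/£4.15 = 0.101205

10.12%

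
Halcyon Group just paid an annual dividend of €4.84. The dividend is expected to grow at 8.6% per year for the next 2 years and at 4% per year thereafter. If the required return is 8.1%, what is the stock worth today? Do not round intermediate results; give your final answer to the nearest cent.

€133.66

D_1 = 5.25624
D_2 = 5.70828
Terminal value at year 2: TV = D_2×(1+g_2)/(r−g_2) = 5.93661/0.041 = 144.79531
P_0 = D_1/(1+r)^1 + D_2/(1+r)^2 + TV/(1+r)^2
    = 4.86239 + 4.88488 + 123.90907 = 133.65634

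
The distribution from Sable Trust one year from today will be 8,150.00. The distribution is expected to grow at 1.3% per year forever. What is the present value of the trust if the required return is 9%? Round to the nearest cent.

105844.16

Growing perpetuity: P = D₁ / (r − g) = 8,150.0000 / (0.09 − 0.013) = 105,844.16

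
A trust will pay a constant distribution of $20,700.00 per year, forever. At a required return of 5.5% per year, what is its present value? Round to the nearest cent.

Level perpetuity: PV = C / r = $20,700.00 / 0.055 = $376,363.64

$376363.64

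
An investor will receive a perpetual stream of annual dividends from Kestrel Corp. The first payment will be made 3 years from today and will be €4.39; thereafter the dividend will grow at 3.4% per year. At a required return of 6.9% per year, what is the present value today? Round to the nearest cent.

€109.76

Value at end of year 2: C₁ / (r − g) = €4.39 / (0.069 − 0.034) = €125.4286
Discount to today: PV = €125.4286 / (1 + 0.069)^2 = €125.4286 / 1.142761 = €109.76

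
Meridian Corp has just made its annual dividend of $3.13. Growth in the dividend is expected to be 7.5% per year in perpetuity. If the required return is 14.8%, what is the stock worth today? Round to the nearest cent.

$46.09

D₁ = D₀ × (1 + g) = $3.13 × 1.075 = $3.3648
Growing perpetuity: P = D₁ / (r − g) = $3.3648 / (0.148 − 0.075) = $46.09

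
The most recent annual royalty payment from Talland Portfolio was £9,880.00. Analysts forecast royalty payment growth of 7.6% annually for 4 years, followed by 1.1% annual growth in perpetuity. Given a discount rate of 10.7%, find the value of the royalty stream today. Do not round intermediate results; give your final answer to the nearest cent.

£129703.93

D_1 = 10630.88000
D_2 = 11438.82688
D_3 = 12308.17772
D_4 = 13243.59923
Terminal value at year 4: TV = D_4×(1+g_2)/(r−g_2) = 13389.27882/0.096 = 139471.65439
P_0 = D_1/(1+r)^1 + D_2/(1+r)^2 + D_3/(1+r)^3 + D_4/(1+r)^4 + TV/(1+r)^4
    = 9603.32430 + 9334.39652 + 9072.99969 + 8818.92291 + 92874.28192 = 129703.92534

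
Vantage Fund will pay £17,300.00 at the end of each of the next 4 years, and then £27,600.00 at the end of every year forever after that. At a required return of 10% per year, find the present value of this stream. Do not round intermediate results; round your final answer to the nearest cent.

£243350.39

PV of 4-year annuity: £17,300.00 × [1 − (1+0.1)^−4] / 0.1 = 54838.67222
Perpetuity value at year 4: £27,600.00 / 0.1 = 276000.00000
PV of perpetuity: 276000.00000 / (1+0.1)^4 = 188511.71368
Total PV = 54838.67222 + 188511.71368 = 243350.38590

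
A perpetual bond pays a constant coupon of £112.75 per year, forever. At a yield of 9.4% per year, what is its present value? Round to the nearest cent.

£1199.47

Level perpetuity: PV = C / r = £112.75 / 0.094 = £1,199.47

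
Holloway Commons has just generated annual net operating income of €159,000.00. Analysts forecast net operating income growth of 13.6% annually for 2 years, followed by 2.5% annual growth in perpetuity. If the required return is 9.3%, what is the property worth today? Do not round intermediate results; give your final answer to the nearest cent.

D_1 = 180624.00000
D_2 = 205188.86400
Terminal value at year 2: TV = D_2×(1+g_2)/(r−g_2) = 210318.58560/0.068 = 3092920.37647
P_0 = D_1/(1+r)^1 + D_2/(1+r)^2 + TV/(1+r)^2
    = 165255.26075 + 171756.61136 + 2588978.33294 = 2925990.20505

€2925990.21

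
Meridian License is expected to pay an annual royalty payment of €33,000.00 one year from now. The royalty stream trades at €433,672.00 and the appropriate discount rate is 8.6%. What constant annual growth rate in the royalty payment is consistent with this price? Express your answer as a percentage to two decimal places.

P = D₁/(r−g) ⇒ g = r − D₁/P = 0.086 − €33,000.00/€433,672.00 = 0.009906

0.99%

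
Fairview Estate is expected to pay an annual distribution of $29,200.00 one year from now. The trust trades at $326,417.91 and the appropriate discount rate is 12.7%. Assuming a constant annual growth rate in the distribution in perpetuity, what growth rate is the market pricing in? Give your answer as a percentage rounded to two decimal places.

3.75%

P = D₁/(r−g) ⇒ g = r − D₁/P = 0.127 − $29,200.00/$326,417.91 = 0.037544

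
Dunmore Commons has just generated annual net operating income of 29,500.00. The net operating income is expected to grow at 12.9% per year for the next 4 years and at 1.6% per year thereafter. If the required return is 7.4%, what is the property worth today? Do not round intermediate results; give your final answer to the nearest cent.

764925.45

D_1 = 33305.50000
D_2 = 37601.90950
D_3 = 42452.55583
D_4 = 47928.93553
Terminal value at year 4: TV = D_4×(1+g_2)/(r−g_2) = 48695.79850/0.058 = 839582.73268
P_0 = D_1/(1+r)^1 + D_2/(1+r)^2 + D_3/(1+r)^3 + D_4/(1+r)^4 + TV/(1+r)^4
    = 31010.70764 + 32598.77926 + 34268.17670 + 36023.06471 + 631024.71973 = 764925.44803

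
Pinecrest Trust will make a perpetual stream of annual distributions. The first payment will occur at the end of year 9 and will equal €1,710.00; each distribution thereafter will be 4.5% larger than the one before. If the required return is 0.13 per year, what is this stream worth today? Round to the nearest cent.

Value at end of year 8: C₁ / (r − g) = €1,710.00 / (0.13 − 0.045) = €20,117.6471
Discount to today: PV = €20,117.6471 / (1 + 0.13)^8 = €20,117.6471 / 2.658444 = €7,567.45

€7567.45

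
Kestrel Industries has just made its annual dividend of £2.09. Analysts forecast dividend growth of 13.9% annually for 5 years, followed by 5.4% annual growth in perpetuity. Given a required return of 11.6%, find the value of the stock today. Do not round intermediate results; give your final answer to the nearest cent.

D_1 = 2.38051
D_2 = 2.71140
D_3 = 3.08829
D_4 = 3.51756
D_5 = 4.00650
Terminal value at year 5: TV = D_5×(1+g_2)/(r−g_2) = 4.22285/0.062 = 68.11046
P_0 = D_1/(1+r)^1 + D_2/(1+r)^2 + D_3/(1+r)^3 + D_4/(1+r)^4 + D_5/(1+r)^5 + TV/(1+r)^5
    = 2.13307 + 2.17703 + 2.22190 + 2.26769 + 2.31443 + 39.34530 = 50.45943

£50.46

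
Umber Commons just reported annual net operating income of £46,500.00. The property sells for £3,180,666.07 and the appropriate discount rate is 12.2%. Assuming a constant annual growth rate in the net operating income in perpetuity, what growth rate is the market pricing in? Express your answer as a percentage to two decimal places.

P = D₀(1+g)/(r−g) ⇒ P(r−g) = D₀(1+g) ⇒ g(P+D₀) = P·r − D₀
g = (P·r − D₀)/(P + D₀) = (£3,180,666.07×0.122 − £46,500.00) / (£3,180,666.07 + £46,500.00) = 0.105833

10.58%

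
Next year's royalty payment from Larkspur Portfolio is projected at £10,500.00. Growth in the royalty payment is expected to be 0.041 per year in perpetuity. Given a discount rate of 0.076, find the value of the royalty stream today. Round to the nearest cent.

£300000.00

Growing perpetuity: P = D₁ / (r − g) = £10,500.0000 / (0.076 − 0.041) = £300,000.00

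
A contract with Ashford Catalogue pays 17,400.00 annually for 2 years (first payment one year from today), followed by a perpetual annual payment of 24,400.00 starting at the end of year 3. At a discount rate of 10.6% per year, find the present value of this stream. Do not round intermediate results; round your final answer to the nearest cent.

PV of 2-year annuity: 17,400.00 × [1 − (1+0.106)^−2] / 0.106 = 29956.93390
Perpetuity value at year 2: 24,400.00 / 0.106 = 230188.67925
PV of perpetuity: 230188.67925 / (1+0.106)^2 = 188180.10527
Total PV = 29956.93390 + 188180.10527 = 218137.03917

218137.04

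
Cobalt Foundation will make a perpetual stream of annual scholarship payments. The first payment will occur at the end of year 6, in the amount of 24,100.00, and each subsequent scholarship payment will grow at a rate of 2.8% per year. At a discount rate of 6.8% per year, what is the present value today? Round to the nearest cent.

433611.50

Value at end of year 5: C₁ / (r − g) = 24,100.00 / (0.068 − 0.028) = 602,500.0000
Discount to today: PV = 602,500.0000 / (1 + 0.068)^5 = 602,500.0000 / 1.389493 = 433,611.50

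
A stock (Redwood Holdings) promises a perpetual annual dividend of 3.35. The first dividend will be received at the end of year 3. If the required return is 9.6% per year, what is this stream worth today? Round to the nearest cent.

Value at end of year 2: C / r = 3.35 / 0.096 = 34.8958
Discount to today: PV = 34.8958 / (1 + 0.096)^2 = 34.8958 / 1.201216 = 29.05

29.05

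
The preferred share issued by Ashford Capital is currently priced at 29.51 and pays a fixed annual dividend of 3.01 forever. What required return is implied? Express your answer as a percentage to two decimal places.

10.20%

P = C/r ⇒ r = C/P = 3.01/29.51 = 0.101999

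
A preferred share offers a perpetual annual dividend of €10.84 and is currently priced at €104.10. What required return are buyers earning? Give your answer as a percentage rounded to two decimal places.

P = C/r ⇒ r = C/P = €10.84/€104.10 = 0.104131

10.41%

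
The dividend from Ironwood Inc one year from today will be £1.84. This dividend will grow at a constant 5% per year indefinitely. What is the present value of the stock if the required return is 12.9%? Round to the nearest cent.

£23.29

Growing perpetuity: P = D₁ / (r − g) = £1.8400 / (0.129 − 0.05) = £23.29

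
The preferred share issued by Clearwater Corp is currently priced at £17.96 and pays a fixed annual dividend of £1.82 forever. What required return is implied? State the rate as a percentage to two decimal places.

P = C/r ⇒ r = C/P = £1.82/£17.96 = 0.101336

10.13%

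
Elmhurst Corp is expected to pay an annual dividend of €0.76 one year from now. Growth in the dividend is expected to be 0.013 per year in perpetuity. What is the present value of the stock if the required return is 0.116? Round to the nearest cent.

Growing perpetuity: P = D₁ / (r − g) = €0.7600 / (0.116 − 0.013) = €7.38

€7.38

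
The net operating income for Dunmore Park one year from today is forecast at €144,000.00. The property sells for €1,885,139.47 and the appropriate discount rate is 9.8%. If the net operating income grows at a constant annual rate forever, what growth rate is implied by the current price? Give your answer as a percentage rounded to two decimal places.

2.16%

P = D₁/(r−g) ⇒ g = r − D₁/P = 0.098 − €144,000.00/€1,885,139.47 = 0.021613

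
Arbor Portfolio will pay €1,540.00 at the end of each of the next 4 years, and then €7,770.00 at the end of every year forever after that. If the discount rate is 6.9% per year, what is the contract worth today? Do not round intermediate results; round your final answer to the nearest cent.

€91458.64

PV of 4-year annuity: €1,540.00 × [1 − (1+0.069)^−4] / 0.069 = 5228.10287
Perpetuity value at year 4: €7,770.00 / 0.069 = 112608.69565
PV of perpetuity: 112608.69565 / (1+0.069)^4 = 86230.54029
Total PV = 5228.10287 + 86230.54029 = 91458.64315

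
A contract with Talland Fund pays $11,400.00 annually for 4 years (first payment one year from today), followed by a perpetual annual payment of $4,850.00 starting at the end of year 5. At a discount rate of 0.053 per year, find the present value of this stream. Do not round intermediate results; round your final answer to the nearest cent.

$114574.46

PV of 4-year annuity: $11,400.00 × [1 − (1+0.053)^−4] / 0.053 = 40143.71515
Perpetuity value at year 4: $4,850.00 / 0.053 = 91509.43396
PV of perpetuity: 91509.43396 / (1+0.053)^4 = 74430.74813
Total PV = 40143.71515 + 74430.74813 = 114574.46328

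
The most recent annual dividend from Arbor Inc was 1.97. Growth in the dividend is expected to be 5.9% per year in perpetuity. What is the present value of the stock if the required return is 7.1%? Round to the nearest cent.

173.85

D₁ = D₀ × (1 + g) = 1.97 × 1.059 = 2.0862
Growing perpetuity: P = D₁ / (r − g) = 2.0862 / (0.071 − 0.059) = 173.85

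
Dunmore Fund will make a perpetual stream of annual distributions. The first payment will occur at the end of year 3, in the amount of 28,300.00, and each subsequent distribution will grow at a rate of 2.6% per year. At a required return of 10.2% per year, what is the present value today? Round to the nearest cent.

306626.48

Value at end of year 2: C₁ / (r − g) = 28,300.00 / (0.102 − 0.026) = 372,368.4211
Discount to today: PV = 372,368.4211 / (1 + 0.102)^2 = 372,368.4211 / 1.214404 = 306,626.48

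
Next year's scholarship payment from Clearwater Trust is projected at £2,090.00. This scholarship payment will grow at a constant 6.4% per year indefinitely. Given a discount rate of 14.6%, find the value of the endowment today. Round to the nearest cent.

£25487.80

Growing perpetuity: P = D₁ / (r − g) = £2,090.0000 / (0.146 − 0.064) = £25,487.80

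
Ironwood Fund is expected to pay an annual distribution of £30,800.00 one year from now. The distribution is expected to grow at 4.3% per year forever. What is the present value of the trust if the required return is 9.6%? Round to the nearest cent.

£581132.08

Growing perpetuity: P = D₁ / (r − g) = £30,800.0000 / (0.096 − 0.043) = £581,132.08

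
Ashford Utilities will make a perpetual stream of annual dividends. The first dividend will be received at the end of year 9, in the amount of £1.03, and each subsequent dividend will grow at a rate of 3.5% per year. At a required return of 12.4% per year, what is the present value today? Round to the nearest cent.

Value at end of year 8: C₁ / (r − g) = £1.03 / (0.124 − 0.035) = £11.5730
Discount to today: PV = £11.5730 / (1 + 0.124)^8 = £11.5730 / 2.547596 = £4.54

£4.54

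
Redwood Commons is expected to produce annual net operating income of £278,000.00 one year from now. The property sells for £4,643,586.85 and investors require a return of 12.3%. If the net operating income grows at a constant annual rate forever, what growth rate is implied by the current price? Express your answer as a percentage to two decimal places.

6.31%

P = D₁/(r−g) ⇒ g = r − D₁/P = 0.123 − £278,000.00/£4,643,586.85 = 0.063132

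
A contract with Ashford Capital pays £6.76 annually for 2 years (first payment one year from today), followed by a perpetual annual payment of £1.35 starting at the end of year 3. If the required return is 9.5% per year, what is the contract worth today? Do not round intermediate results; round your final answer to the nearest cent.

£23.66

PV of 2-year annuity: £6.76 × [1 − (1+0.095)^−2] / 0.095 = 11.81143
Perpetuity value at year 2: £1.35 / 0.095 = 14.21053
PV of perpetuity: 14.21053 / (1+0.095)^2 = 11.85173
Total PV = 11.81143 + 11.85173 = 23.66316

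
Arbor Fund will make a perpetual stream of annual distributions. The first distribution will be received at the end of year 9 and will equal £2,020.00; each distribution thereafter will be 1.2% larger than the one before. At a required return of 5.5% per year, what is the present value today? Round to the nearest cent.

Value at end of year 8: C₁ / (r − g) = £2,020.00 / (0.055 − 0.012) = £46,976.7442
Discount to today: PV = £46,976.7442 / (1 + 0.055)^8 = £46,976.7442 / 1.534687 = £30,609.99

£30609.99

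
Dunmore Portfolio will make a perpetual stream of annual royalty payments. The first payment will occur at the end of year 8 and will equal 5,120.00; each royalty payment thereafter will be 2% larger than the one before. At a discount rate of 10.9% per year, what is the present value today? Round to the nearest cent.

Value at end of year 7: C₁ / (r − g) = 5,120.00 / (0.109 − 0.02) = 57,528.0899
Discount to today: PV = 57,528.0899 / (1 + 0.109)^7 = 57,528.0899 / 2.063103 = 27,884.26

27884.26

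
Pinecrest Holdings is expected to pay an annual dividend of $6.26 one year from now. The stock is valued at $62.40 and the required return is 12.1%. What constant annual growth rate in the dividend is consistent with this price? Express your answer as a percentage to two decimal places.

2.07%

P = D₁/(r−g) ⇒ g = r − D₁/P = 0.121 − $6.26/$62.40 = 0.020679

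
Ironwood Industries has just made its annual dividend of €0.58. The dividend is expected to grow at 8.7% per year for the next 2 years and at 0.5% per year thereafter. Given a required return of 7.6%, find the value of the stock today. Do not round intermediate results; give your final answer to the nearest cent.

€9.56

D_1 = 0.63046
D_2 = 0.68531
Terminal value at year 2: TV = D_2×(1+g_2)/(r−g_2) = 0.68874/0.071 = 9.70052
P_0 = D_1/(1+r)^1 + D_2/(1+r)^2 + TV/(1+r)^2
    = 0.58593 + 0.59192 + 8.37858 = 9.55643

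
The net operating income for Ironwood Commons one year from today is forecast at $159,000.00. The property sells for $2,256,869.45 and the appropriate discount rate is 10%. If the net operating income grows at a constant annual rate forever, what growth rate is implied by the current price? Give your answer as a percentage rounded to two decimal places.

P = D₁/(r−g) ⇒ g = r − D₁/P = 0.1 − $159,000.00/$2,256,869.45 = 0.029548

2.95%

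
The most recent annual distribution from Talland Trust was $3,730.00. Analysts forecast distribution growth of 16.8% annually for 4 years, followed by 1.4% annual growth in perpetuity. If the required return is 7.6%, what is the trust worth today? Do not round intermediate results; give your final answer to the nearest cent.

$103092.58

D_1 = 4356.64000
D_2 = 5088.55552
D_3 = 5943.43285
D_4 = 6941.92957
Terminal value at year 4: TV = D_4×(1+g_2)/(r−g_2) = 7039.11658/0.062 = 113534.13838
P_0 = D_1/(1+r)^1 + D_2/(1+r)^2 + D_3/(1+r)^3 + D_4/(1+r)^4 + TV/(1+r)^4
    = 4048.92193 + 4395.11228 + 4770.90255 + 5178.82359 + 84698.82452 = 103092.58488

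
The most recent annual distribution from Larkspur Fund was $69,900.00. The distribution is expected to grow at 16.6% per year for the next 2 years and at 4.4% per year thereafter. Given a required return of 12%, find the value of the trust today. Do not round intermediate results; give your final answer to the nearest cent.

D_1 = 81503.40000
D_2 = 95032.96440
Terminal value at year 2: TV = D_2×(1+g_2)/(r−g_2) = 99214.41483/0.076 = 1305452.82676
P_0 = D_1/(1+r)^1 + D_2/(1+r)^2 + TV/(1+r)^2
    = 72770.89286 + 75759.69739 + 1040699.00092 = 1189229.59117

$1189229.59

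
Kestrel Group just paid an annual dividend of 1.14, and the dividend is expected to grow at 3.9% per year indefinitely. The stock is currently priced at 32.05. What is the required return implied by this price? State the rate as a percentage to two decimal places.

7.60%

D₁ = 1.14 × 1.039 = 1.1845
P = D₁/(r − g) ⇒ r = D₁/P + g = 1.1845/32.05 + 0.039 = 0.036957 + 0.039 = 0.075957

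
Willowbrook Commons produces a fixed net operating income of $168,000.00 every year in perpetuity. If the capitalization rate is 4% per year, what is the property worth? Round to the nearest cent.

Level perpetuity: PV = C / r = $168,000.00 / 0.04 = $4,200,000.00

$4200000.00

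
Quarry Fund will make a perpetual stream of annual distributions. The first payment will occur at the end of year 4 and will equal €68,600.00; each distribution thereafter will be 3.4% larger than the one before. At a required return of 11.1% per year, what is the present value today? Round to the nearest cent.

Value at end of year 3: C₁ / (r − g) = €68,600.00 / (0.111 − 0.034) = €890,909.0909
Discount to today: PV = €890,909.0909 / (1 + 0.111)^3 = €890,909.0909 / 1.371331 = €649,667.61

€649667.61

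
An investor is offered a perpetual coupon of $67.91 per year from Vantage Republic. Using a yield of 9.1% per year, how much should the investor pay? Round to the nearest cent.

Level perpetuity: PV = C / r = $67.91 / 0.091 = $746.26

$746.26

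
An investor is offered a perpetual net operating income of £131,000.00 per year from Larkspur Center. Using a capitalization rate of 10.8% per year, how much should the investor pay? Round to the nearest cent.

Level perpetuity: PV = C / r = £131,000.00 / 0.108 = £1,212,962.96

£1212962.96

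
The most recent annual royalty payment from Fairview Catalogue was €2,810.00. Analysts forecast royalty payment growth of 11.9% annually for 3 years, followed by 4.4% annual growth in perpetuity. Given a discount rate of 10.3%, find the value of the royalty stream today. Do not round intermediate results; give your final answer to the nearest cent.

D_1 = 3144.39000
D_2 = 3518.57241
D_3 = 3937.28253
Terminal value at year 3: TV = D_3×(1+g_2)/(r−g_2) = 4110.52296/0.059 = 69669.88064
P_0 = D_1/(1+r)^1 + D_2/(1+r)^2 + D_3/(1+r)^3 + TV/(1+r)^3
    = 2850.76156 + 2892.11440 + 2934.06710 + 51918.06875 = 60595.01181

€60595.01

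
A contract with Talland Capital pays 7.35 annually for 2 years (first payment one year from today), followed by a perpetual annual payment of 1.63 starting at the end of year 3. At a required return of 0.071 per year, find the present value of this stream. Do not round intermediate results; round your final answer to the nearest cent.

33.29

PV of 2-year annuity: 7.35 × [1 − (1+0.071)^−2] / 0.071 = 13.27054
Perpetuity value at year 2: 1.63 / 0.071 = 22.95775
PV of perpetuity: 22.95775 / (1+0.071)^2 = 20.01476
Total PV = 13.27054 + 20.01476 = 33.28529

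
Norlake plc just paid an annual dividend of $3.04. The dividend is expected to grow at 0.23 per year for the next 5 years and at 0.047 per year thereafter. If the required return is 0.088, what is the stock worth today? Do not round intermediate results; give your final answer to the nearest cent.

$165.65

D_1 = 3.73920
D_2 = 4.59922
D_3 = 5.65704
D_4 = 6.95815
D_5 = 8.55853
Terminal value at year 5: TV = D_5×(1+g_2)/(r−g_2) = 8.96078/0.041 = 218.55561
P_0 = D_1/(1+r)^1 + D_2/(1+r)^2 + D_3/(1+r)^3 + D_4/(1+r)^4 + D_5/(1+r)^5 + TV/(1+r)^5
    = 3.43676 + 3.88531 + 4.39240 + 4.96568 + 5.61377 + 143.35653 = 165.65046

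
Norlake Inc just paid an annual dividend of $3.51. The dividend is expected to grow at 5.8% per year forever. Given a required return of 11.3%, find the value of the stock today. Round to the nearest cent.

D₁ = D₀ × (1 + g) = $3.51 × 1.058 = $3.7136
Growing perpetuity: P = D₁ / (r − g) = $3.7136 / (0.113 − 0.058) = $67.52

$67.52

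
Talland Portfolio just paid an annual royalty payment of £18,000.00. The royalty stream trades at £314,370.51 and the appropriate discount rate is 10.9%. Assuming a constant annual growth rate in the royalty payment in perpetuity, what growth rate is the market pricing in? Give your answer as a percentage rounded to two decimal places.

4.89%

P = D₀(1+g)/(r−g) ⇒ P(r−g) = D₀(1+g) ⇒ g(P+D₀) = P·r − D₀
g = (P·r − D₀)/(P + D₀) = (£314,370.51×0.109 − £18,000.00) / (£314,370.51 + £18,000.00) = 0.048941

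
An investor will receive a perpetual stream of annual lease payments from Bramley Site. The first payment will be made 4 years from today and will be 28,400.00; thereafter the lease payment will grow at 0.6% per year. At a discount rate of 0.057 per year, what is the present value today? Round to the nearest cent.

471545.06

Value at end of year 3: C₁ / (r − g) = 28,400.00 / (0.057 − 0.006) = 556,862.7451
Discount to today: PV = 556,862.7451 / (1 + 0.057)^3 = 556,862.7451 / 1.180932 = 471,545.06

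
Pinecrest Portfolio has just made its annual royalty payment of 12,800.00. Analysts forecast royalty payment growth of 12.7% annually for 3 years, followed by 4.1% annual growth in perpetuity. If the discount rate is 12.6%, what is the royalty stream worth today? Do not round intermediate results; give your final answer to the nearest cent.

195648.63

D_1 = 14425.60000
D_2 = 16257.65120
D_3 = 18322.37290
Terminal value at year 3: TV = D_3×(1+g_2)/(r−g_2) = 19073.59019/0.085 = 224395.17872
P_0 = D_1/(1+r)^1 + D_2/(1+r)^2 + D_3/(1+r)^3 + TV/(1+r)^3
    = 12811.36767 + 12822.74544 + 12834.13332 + 157180.38566 = 195648.63209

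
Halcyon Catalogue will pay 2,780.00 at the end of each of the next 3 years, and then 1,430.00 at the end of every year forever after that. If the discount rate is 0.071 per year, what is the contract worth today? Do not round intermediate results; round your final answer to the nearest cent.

23677.21

PV of 3-year annuity: 2,780.00 × [1 − (1+0.071)^−3] / 0.071 = 7282.28978
Perpetuity value at year 3: 1,430.00 / 0.071 = 20140.84507
PV of perpetuity: 20140.84507 / (1+0.071)^3 = 16394.91903
Total PV = 7282.28978 + 16394.91903 = 23677.20881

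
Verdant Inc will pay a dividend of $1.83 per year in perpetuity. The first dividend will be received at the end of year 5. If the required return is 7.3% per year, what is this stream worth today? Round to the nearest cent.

$18.91

Value at end of year 4: C / r = $1.83 / 0.073 = $25.0685
Discount to today: PV = $25.0685 / (1 + 0.073)^4 = $25.0685 / 1.325558 = $18.91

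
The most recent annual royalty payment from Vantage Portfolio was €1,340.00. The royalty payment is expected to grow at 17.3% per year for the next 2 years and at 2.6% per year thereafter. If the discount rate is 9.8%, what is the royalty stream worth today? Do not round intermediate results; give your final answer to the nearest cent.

€24753.54

D_1 = 1571.82000
D_2 = 1843.74486
Terminal value at year 2: TV = D_2×(1+g_2)/(r−g_2) = 1891.68223/0.072 = 26273.36426
P_0 = D_1/(1+r)^1 + D_2/(1+r)^2 + TV/(1+r)^2
    = 1431.53005 + 1529.31216 + 21792.69831 = 24753.54053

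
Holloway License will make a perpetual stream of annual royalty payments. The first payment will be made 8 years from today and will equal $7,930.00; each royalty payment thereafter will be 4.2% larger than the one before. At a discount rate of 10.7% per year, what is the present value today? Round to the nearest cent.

Value at end of year 7: C₁ / (r − g) = $7,930.00 / (0.107 − 0.042) = $122,000.0000
Discount to today: PV = $122,000.0000 / (1 + 0.107)^7 = $122,000.0000 / 2.037198 = $59,886.16

$59886.16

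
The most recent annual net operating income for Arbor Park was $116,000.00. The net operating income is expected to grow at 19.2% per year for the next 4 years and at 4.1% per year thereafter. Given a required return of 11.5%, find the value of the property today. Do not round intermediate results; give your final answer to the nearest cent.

$2681319.70

D_1 = 138272.00000
D_2 = 164820.22400
D_3 = 196465.70701
D_4 = 234187.12275
Terminal value at year 4: TV = D_4×(1+g_2)/(r−g_2) = 243788.79479/0.074 = 3294443.17279
P_0 = D_1/(1+r)^1 + D_2/(1+r)^2 + D_3/(1+r)^3 + D_4/(1+r)^4 + TV/(1+r)^4
    = 124010.76233 + 132574.73426 + 141730.11950 + 151517.76003 + 2131486.32697 = 2681319.70310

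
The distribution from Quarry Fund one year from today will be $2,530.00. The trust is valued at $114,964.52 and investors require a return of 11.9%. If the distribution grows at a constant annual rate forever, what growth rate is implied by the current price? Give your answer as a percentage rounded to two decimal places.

9.70%

P = D₁/(r−g) ⇒ g = r − D₁/P = 0.119 − $2,530.00/$114,964.52 = 0.096993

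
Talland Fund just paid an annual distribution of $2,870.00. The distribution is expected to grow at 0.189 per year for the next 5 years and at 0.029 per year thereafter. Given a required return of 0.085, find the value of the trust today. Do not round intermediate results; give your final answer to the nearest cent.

D_1 = 3412.43000
D_2 = 4057.37927
D_3 = 4824.22395
D_4 = 5736.00228
D_5 = 6820.10671
Terminal value at year 5: TV = D_5×(1+g_2)/(r−g_2) = 7017.88980/0.056 = 125319.46079
P_0 = D_1/(1+r)^1 + D_2/(1+r)^2 + D_3/(1+r)^3 + D_4/(1+r)^4 + D_5/(1+r)^5 + TV/(1+r)^5
    = 3145.09677 + 3446.56227 + 3776.92400 + 4138.95174 + 4535.68075 + 83343.13385 = 102386.34939

$102386.35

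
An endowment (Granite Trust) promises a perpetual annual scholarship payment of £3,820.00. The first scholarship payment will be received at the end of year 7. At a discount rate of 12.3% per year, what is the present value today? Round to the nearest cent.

Value at end of year 6: C / r = £3,820.00 / 0.123 = £31,056.9106
Discount to today: PV = £31,056.9106 / (1 + 0.123)^6 = £31,056.9106 / 2.005758 = £15,483.88

£15483.88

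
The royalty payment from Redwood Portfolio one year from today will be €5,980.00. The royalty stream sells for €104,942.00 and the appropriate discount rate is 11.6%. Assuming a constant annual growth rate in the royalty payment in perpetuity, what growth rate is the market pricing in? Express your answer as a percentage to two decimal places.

P = D₁/(r−g) ⇒ g = r − D₁/P = 0.116 − €5,980.00/€104,942.00 = 0.059016

5.90%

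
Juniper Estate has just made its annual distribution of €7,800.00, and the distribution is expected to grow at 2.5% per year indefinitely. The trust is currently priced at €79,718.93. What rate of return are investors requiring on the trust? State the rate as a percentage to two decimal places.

D₁ = €7,800.00 × 1.025 = €7,995.0000
P = D₁/(r − g) ⇒ r = D₁/P + g = €7,995.0000/€79,718.93 + 0.025 = 0.100290 + 0.025 = 0.125290

12.53%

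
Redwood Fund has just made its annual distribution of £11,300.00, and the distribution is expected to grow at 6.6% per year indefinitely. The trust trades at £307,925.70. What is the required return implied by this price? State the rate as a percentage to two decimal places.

10.51%

D₁ = £11,300.00 × 1.066 = £12,045.8000
P = D₁/(r − g) ⇒ r = D₁/P + g = £12,045.8000/£307,925.70 + 0.066 = 0.039119 + 0.066 = 0.105119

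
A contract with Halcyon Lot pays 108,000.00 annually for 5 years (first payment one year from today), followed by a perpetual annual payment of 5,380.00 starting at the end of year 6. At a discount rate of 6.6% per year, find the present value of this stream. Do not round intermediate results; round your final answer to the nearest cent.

506822.50

PV of 5-year annuity: 108,000.00 × [1 − (1+0.066)^−5] / 0.066 = 447604.69514
Perpetuity value at year 5: 5,380.00 / 0.066 = 81515.15152
PV of perpetuity: 81515.15152 / (1+0.066)^5 = 59217.80652
Total PV = 447604.69514 + 59217.80652 = 506822.50166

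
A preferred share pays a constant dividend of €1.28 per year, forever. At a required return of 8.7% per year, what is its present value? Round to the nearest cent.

Level perpetuity: PV = C / r = €1.28 / 0.087 = €14.71

€14.71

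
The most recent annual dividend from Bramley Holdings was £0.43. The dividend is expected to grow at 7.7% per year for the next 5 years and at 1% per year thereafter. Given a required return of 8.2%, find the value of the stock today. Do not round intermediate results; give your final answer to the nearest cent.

D_1 = 0.46311
D_2 = 0.49877
D_3 = 0.53717
D_4 = 0.57854
D_5 = 0.62308
Terminal value at year 5: TV = D_5×(1+g_2)/(r−g_2) = 0.62932/0.072 = 8.74049
P_0 = D_1/(1+r)^1 + D_2/(1+r)^2 + D_3/(1+r)^3 + D_4/(1+r)^4 + D_5/(1+r)^5 + TV/(1+r)^5
    = 0.42801 + 0.42604 + 0.42407 + 0.42211 + 0.42016 + 5.89386 = 8.01423

£8.01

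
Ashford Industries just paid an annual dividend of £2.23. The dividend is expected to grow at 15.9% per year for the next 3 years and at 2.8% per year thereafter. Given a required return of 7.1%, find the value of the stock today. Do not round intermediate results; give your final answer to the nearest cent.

D_1 = 2.58457
D_2 = 2.99552
D_3 = 3.47180
Terminal value at year 3: TV = D_3×(1+g_2)/(r−g_2) = 3.56901/0.043 = 83.00033
P_0 = D_1/(1+r)^1 + D_2/(1+r)^2 + D_3/(1+r)^3 + TV/(1+r)^3
    = 2.41323 + 2.61152 + 2.82610 + 67.56339 = 75.41423

£75.41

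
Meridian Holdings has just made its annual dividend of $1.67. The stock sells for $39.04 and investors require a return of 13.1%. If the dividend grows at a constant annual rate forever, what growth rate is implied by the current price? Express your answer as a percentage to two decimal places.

8.46%

P = D₀(1+g)/(r−g) ⇒ P(r−g) = D₀(1+g) ⇒ g(P+D₀) = P·r − D₀
g = (P·r − D₀)/(P + D₀) = ($39.04×0.131 − $1.67) / ($39.04 + $1.67) = 0.084604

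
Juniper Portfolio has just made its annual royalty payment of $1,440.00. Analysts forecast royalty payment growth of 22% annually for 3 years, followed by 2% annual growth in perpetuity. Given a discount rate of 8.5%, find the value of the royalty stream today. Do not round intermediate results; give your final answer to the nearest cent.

D_1 = 1756.80000
D_2 = 2143.29600
D_3 = 2614.82112
Terminal value at year 3: TV = D_3×(1+g_2)/(r−g_2) = 2667.11754/0.065 = 41032.57758
P_0 = D_1/(1+r)^1 + D_2/(1+r)^2 + D_3/(1+r)^3 + TV/(1+r)^3
    = 1619.17051 + 1820.63412 + 2047.16463 + 32124.73728 = 37611.70654

$37611.71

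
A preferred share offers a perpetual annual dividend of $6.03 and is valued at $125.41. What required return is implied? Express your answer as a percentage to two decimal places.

4.81%

P = C/r ⇒ r = C/P = $6.03/$125.41 = 0.048082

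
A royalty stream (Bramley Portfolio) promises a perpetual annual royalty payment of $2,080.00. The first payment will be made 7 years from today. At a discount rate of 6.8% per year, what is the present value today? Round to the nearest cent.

Value at end of year 6: C / r = $2,080.00 / 0.068 = $30,588.2353
Discount to today: PV = $30,588.2353 / (1 + 0.068)^6 = $30,588.2353 / 1.483978 = $20,612.32

$20612.32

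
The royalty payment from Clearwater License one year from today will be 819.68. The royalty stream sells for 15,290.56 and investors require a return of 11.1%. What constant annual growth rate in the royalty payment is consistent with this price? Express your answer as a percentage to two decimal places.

5.74%

P = D₁/(r−g) ⇒ g = r − D₁/P = 0.111 − 819.68/15,290.56 = 0.057393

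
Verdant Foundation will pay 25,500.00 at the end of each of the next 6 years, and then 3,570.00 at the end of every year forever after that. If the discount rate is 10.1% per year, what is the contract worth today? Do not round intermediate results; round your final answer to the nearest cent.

PV of 6-year annuity: 25,500.00 × [1 − (1+0.101)^−6] / 0.101 = 110734.44322
Perpetuity value at year 6: 3,570.00 / 0.101 = 35346.53465
PV of perpetuity: 35346.53465 / (1+0.101)^6 = 19843.71260
Total PV = 110734.44322 + 19843.71260 = 130578.15582

130578.16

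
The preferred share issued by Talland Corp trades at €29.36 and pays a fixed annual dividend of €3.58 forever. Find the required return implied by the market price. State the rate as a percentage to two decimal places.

P = C/r ⇒ r = C/P = €3.58/€29.36 = 0.121935

12.19%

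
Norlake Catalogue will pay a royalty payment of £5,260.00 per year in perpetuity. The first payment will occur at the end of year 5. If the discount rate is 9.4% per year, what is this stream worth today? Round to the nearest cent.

Value at end of year 4: C / r = £5,260.00 / 0.094 = £55,957.4468
Discount to today: PV = £55,957.4468 / (1 + 0.094)^4 = £55,957.4468 / 1.432416 = £39,065.07

£39065.07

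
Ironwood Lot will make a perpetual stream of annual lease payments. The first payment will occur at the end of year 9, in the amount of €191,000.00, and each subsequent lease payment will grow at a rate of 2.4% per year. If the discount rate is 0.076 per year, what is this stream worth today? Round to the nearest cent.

€2044239.86

Value at end of year 8: C₁ / (r − g) = €191,000.00 / (0.076 − 0.024) = €3,673,076.9231
Discount to today: PV = €3,673,076.9231 / (1 + 0.076)^8 = €3,673,076.9231 / 1.796794 = €2,044,239.86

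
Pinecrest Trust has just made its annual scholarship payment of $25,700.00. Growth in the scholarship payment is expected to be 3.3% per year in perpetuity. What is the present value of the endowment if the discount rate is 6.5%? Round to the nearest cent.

D₁ = D₀ × (1 + g) = $25,700.00 × 1.033 = $26,548.1000
Growing perpetuity: P = D₁ / (r − g) = $26,548.1000 / (0.065 − 0.033) = $829,628.13

$829628.13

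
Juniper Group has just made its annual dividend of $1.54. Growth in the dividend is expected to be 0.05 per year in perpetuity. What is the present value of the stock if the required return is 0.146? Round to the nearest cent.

D₁ = D₀ × (1 + g) = $1.54 × 1.05 = $1.6170
Growing perpetuity: P = D₁ / (r − g) = $1.6170 / (0.146 − 0.05) = $16.84

$16.84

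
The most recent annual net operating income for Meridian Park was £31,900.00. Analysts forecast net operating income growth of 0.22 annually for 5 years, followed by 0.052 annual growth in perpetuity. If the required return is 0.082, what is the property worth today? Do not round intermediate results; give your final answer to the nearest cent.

£2270626.47

D_1 = 38918.00000
D_2 = 47479.96000
D_3 = 57925.55120
D_4 = 70669.17246
D_5 = 86216.39041
Terminal value at year 5: TV = D_5×(1+g_2)/(r−g_2) = 90699.64271/0.03 = 3023321.42357
P_0 = D_1/(1+r)^1 + D_2/(1+r)^2 + D_3/(1+r)^3 + D_4/(1+r)^4 + D_5/(1+r)^5 + TV/(1+r)^5
    = 35968.57671 + 40556.06616 + 45728.65131 + 51560.95619 + 58137.12251 + 2038675.09586 = 2270626.46873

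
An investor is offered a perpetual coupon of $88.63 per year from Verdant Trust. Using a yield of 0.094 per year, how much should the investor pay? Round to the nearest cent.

Level perpetuity: PV = C / r = $88.63 / 0.094 = $942.87

$942.87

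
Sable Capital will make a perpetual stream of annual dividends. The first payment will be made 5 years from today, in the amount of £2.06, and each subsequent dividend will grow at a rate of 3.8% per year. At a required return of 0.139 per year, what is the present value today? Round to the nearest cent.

£12.12

Value at end of year 4: C₁ / (r − g) = £2.06 / (0.139 − 0.038) = £20.3960
Discount to today: PV = £20.3960 / (1 + 0.139)^4 = £20.3960 / 1.683042 = £12.12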